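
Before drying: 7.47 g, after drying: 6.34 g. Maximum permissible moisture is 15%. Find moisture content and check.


MC = (7.47 - 6.34) / 7.47 x 100 = 15.1%
Maximum: 15%
Acceptable: No


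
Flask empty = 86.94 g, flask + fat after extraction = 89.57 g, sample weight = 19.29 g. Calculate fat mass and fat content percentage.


Fat mass = 89.57 - 86.94 = 2.63 g
Fat% = 2.63 / 19.29 x 100 = 13.6%


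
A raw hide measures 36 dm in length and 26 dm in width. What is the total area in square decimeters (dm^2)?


936 dm^2


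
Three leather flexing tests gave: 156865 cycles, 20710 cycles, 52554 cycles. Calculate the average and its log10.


Average = (156865 + 20710 + 52554) / 3 = 76710 cycles
log10(76710) = 4.88


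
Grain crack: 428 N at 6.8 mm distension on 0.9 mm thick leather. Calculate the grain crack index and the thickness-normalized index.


Crack index = 428 / 6.8 = 62.9 N/mm
Normalized = 62.9 / 0.9 = 69.9 N/mm per mm


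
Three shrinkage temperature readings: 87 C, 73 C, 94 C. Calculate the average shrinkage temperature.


84.7 C

Average = (87 + 73 + 94) / 3
Average = 254 / 3 = 84.7 C


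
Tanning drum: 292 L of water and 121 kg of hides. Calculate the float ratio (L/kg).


Float ratio = water / hide weight
Ratio = 292 / 121 = 2.4


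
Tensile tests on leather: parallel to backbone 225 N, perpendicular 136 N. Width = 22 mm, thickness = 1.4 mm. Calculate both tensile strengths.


Parallel = 7.31 N/mm^2
Perpendicular = 4.42 N/mm^2

Area = 22 x 1.4 = 30.8 mm^2
TS (parallel) = 225 / 30.8 = 7.31 N/mm^2
TS (perpendicular) = 136 / 30.8 = 4.42 N/mm^2


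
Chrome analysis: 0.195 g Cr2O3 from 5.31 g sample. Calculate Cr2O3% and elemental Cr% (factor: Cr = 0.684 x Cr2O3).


Cr2O3 = 3.67%
Cr = 2.51%

Cr2O3% = 0.195 / 5.31 x 100 = 3.67%
Cr% = 3.67 x 0.684 = 2.51%


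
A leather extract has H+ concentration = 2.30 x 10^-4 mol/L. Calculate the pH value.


pH = -log10[H+]
pH = -log10(2.30 x 10^-4) = 3.64


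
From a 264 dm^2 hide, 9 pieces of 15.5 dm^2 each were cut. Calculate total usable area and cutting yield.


Usable area = 139.5 dm^2
Yield = 52.8%

Total usable = 9 x 15.5 = 139.5 dm^2
Yield = 139.5 / 264 x 100 = 52.8%


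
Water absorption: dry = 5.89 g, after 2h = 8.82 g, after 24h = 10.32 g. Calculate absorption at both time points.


WA (2h) = (8.82 - 5.89) / 5.89 x 100 = 49.7%
WA (24h) = (10.32 - 5.89) / 5.89 x 100 = 75.2%


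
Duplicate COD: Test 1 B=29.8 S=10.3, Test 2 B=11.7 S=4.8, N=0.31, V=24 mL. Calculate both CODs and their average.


COD1 = (29.8 - 10.3) x 0.31 x 8000 / 24 = 2015.0 mg/L
COD2 = (11.7 - 4.8) x 0.31 x 8000 / 24 = 713.0 mg/L
Average = (2015.0 + 713.0) / 2 = 1364.0 mg/L


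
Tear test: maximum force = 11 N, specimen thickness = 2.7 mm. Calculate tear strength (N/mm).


4.1 N/mm

Tear strength = force / thickness
Tear = 11 / 2.7 = 4.1 N/mm


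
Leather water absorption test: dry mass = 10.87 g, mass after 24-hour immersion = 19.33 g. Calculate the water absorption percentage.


77.8%

Water absorbed = 19.33 - 10.87 = 8.46 g
WA% = 8.46 / 10.87 x 100 = 77.8%


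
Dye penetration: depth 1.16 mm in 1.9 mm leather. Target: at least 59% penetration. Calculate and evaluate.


Penetration = 1.16 / 1.9 x 100 = 61.1%
Target: 59%
Meets target: Yes


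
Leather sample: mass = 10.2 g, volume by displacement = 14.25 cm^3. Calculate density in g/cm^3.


0.716 g/cm^3

Density = mass / volume
Density = 10.2 / 14.25 = 0.716 g/cm^3


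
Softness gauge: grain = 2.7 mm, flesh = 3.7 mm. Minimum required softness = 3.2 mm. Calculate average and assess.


Average = (2.7 + 3.7) / 2 = 3.20 mm
Minimum = 3.2 mm
Meets requirement: Yes


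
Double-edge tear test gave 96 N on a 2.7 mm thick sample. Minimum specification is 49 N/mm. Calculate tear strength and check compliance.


Tear strength = 35.6 N/mm
Compliant: No


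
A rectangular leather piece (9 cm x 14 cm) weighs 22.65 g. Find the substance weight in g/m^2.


1797.6 g/m^2


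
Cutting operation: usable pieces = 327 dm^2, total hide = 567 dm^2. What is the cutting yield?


Yield = usable / total x 100
Yield = 327 / 567 x 100 = 57.7%


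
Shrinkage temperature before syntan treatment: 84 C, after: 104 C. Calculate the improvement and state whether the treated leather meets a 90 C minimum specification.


Improvement = 104 - 84 = 20 C
Spec check: 104 C >= 90 C? Yes


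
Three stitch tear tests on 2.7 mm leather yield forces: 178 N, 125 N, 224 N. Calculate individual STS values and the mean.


STS1 = 65.9 N/mm
STS2 = 46.3 N/mm
STS3 = 83.0 N/mm
Mean = 65.1 N/mm

STS1 = 178 / 2.7 = 65.9 N/mm
STS2 = 125 / 2.7 = 46.3 N/mm
STS3 = 224 / 2.7 = 83.0 N/mm
Mean = (65.9 + 46.3 + 83.0) / 3 = 65.1 N/mm


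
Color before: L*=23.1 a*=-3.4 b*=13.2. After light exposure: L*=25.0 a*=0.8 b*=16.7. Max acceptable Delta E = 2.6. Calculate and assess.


dL = 1.9, da = 4.2, db = 3.5
dE = sqrt((1.9)^2 + (4.2)^2 + (3.5)^2) = 5.79
Max = 2.6
Passes: No


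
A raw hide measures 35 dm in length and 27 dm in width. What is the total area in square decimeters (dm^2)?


Area = length x width
Area = 35 x 27 = 945 dm^2


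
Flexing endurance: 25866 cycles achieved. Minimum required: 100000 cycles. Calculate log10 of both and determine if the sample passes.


Achieved: log10 = 4.41
Required: log10 = 5.00
Passes: No


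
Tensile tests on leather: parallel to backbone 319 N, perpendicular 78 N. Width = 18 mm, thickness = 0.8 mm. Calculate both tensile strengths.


Parallel = 22.15 N/mm^2
Perpendicular = 5.42 N/mm^2


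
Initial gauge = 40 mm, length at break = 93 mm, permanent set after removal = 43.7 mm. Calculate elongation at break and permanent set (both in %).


Elongation at break = (93 - 40) / 40 x 100 = 132.5%
Permanent set = (43.7 - 40) / 40 x 100 = 9.3%


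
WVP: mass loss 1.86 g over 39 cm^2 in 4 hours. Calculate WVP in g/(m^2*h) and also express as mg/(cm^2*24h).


WVP = 1.86 / (39 x 4) x 10000 = 119.23 g/(m^2*h)
Mass loss in mg = 1.86 x 1000 = 1860 mg
Per cm^2 per 24h in mg: 1860 x 24 / (39 x 4) = 44640 / 156 = 286.15 mg/(cm^2*24h)


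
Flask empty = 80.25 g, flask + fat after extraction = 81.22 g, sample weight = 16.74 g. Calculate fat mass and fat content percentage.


Fat mass = 0.97 g
Fat content = 5.8%

Fat mass = 81.22 - 80.25 = 0.97 g
Fat% = 0.97 / 16.74 x 100 = 5.8%


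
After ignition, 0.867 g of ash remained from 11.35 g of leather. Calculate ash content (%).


7.64%

Ash% = 0.867 / 11.35 x 100
Ash% = 7.64%


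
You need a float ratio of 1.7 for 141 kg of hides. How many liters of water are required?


239.7 L


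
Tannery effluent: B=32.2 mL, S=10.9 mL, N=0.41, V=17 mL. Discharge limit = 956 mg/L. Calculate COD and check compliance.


COD = (32.2 - 10.9) x 0.41 x 8000 / 17 = 4109.6 mg/L
Limit: 956 mg/L
Compliant: No


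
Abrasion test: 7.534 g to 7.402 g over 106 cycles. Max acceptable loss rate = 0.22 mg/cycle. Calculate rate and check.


Rate = 1.245 mg/cycle
Passes: No

Loss = 7.534 - 7.402 = 0.132 g
Rate = 0.132 g / 106 cycles x 1000 = 1.245 mg/cycle
Max = 0.22 mg/cycle
Passes: No


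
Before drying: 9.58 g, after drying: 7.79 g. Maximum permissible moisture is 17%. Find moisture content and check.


Moisture content = 18.7%
Acceptable: No

MC = (9.58 - 7.79) / 9.58 x 100 = 18.7%
Maximum: 17%
Acceptable: No


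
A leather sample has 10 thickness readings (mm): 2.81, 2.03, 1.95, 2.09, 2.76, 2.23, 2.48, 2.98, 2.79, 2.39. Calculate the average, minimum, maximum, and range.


Sum = 24.51
Average = 24.51 / 10 = 2.45 mm
Minimum = 1.95 mm
Maximum = 2.98 mm
Range = 2.98 - 1.95 = 1.03 mm


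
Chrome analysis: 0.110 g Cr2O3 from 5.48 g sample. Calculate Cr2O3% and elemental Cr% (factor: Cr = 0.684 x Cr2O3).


Cr2O3 = 2.01%
Cr = 1.37%


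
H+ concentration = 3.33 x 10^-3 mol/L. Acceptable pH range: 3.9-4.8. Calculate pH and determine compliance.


pH = -log10(3.33 x 10^-3) = 2.48
Range: 3.9 to 4.8
Compliant: No


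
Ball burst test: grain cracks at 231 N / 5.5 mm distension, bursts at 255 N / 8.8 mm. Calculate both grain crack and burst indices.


Crack index = 42.0 N/mm
Burst index = 29.0 N/mm


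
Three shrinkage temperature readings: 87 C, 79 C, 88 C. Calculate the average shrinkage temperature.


Average = (87 + 79 + 88) / 3
Average = 254 / 3 = 84.7 C


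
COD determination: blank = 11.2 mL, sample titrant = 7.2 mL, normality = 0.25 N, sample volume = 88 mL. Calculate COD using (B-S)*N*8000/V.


COD = (11.2 - 7.2) x 0.25 x 8000 / 88
COD = 4.0 x 0.25 x 8000 / 88
COD = 90.9 mg/L


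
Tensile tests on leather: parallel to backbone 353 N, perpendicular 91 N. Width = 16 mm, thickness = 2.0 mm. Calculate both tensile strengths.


Parallel = 11.03 N/mm^2
Perpendicular = 2.84 N/mm^2

Area = 16 x 2.0 = 32.0 mm^2
TS (parallel) = 353 / 32.0 = 11.03 N/mm^2
TS (perpendicular) = 91 / 32.0 = 2.84 N/mm^2


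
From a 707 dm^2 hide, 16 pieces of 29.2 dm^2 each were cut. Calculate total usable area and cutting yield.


Total usable = 16 x 29.2 = 467.2 dm^2
Yield = 467.2 / 707 x 100 = 66.1%


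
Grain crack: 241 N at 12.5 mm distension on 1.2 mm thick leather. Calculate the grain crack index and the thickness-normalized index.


Crack index = 19.3 N/mm
Normalized index = 16.1 N/mm per mm


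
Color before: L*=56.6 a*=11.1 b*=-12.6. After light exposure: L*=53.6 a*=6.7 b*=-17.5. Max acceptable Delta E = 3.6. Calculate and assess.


Delta E = 7.24
Passes: No


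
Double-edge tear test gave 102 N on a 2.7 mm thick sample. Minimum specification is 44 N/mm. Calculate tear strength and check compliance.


Tear strength = 102 / 2.7 = 37.8 N/mm
Required minimum = 44 N/mm
Compliant: No


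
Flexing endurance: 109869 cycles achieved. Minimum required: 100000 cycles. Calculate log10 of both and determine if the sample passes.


log10(109869) = 5.04
log10(100000) = 5.00
Passes: Yes


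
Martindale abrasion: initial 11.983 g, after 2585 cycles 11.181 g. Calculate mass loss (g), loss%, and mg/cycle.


Mass loss = 0.802 g
Loss = 6.69%
Rate = 0.310 mg/cycle

Loss = 11.983 - 11.181 = 0.802 g
Loss% = 0.802 / 11.983 x 100 = 6.69%
Rate = 0.802 / 2585 x 1000 = 0.310 mg/cycle


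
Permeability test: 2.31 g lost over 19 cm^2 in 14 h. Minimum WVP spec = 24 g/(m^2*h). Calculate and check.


WVP = 86.84 g/(m^2*h)
Meets specification: Yes

WVP = 2.31 / (19 x 14) x 10000 = 86.84 g/(m^2*h)
Minimum: 24 g/(m^2*h)
Meets spec: Yes


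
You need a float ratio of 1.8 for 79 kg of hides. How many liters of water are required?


Water = hide weight x target ratio
Water = 79 x 1.8 = 142.2 L


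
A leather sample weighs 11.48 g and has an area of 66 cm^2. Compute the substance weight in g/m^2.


1739.4 g/m^2


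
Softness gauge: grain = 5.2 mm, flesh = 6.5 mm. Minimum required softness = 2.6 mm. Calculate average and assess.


Average softness = 5.85 mm
Meets requirement: Yes

Average = (5.2 + 6.5) / 2 = 5.85 mm
Minimum = 2.6 mm
Meets requirement: Yes


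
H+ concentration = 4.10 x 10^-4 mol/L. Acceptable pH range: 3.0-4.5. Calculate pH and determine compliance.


pH = 3.39
Compliant: Yes

pH = -log10(4.10 x 10^-4) = 3.39
Range: 3.0 to 4.5
Compliant: Yes


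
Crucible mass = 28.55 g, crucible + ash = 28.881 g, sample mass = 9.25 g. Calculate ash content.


Ash mass = 0.331 g
Ash content = 3.58%


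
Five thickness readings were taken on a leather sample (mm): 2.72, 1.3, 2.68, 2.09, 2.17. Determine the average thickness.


Sum = 2.72 + 1.3 + 2.68 + 2.09 + 2.17 = 10.96
Average = 10.96 / 5 = 2.19 mm


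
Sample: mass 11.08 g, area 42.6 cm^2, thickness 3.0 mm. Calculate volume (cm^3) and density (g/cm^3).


Volume = 12.780 cm^3
Density = 0.867 g/cm^3

Thickness in cm = 3.0 / 10 = 0.30 cm
Volume = 42.6 x 0.30 = 12.780 cm^3
Density = 11.08 / 12.780 = 0.867 g/cm^3


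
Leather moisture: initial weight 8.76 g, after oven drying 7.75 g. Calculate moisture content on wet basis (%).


Moisture = 8.76 - 7.75 = 1.01 g
MC = 1.01 / 8.76 x 100 = 11.5%


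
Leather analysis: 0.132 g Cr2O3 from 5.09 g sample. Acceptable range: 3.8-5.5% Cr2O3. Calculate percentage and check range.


Cr2O3% = 0.132 / 5.09 x 100 = 2.59%
Acceptable range: 3.8 to 5.5%
Within range: No


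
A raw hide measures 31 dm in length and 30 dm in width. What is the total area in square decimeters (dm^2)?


930 dm^2

Area = length x width
Area = 31 x 30 = 930 dm^2


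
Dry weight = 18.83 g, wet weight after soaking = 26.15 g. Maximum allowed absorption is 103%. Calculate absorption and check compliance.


WA = (26.15 - 18.83) / 18.83 x 100 = 38.9%
Maximum allowed: 103%
Compliant: Yes


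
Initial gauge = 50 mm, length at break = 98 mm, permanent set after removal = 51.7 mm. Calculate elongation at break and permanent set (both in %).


Elongation at break = (98 - 50) / 50 x 100 = 96.0%
Permanent set = (51.7 - 50) / 50 x 100 = 3.4%


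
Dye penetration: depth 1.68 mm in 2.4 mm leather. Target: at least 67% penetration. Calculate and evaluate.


Penetration = 1.68 / 2.4 x 100 = 70.0%
Target: 67%
Meets target: Yes


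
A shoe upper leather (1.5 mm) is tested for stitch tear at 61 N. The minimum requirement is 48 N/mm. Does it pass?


STS = 40.7 N/mm
Passes: No

STS = 61 / 1.5 = 40.7 N/mm
Minimum required: 48 N/mm
Passes: No


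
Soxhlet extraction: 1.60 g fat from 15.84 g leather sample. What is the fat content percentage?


10.1%

Fat content = 1.60 / 15.84 x 100
Fat = 10.1%


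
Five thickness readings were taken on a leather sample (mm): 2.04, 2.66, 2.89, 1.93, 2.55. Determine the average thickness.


2.41 mm

Sum = 2.04 + 2.66 + 2.89 + 1.93 + 2.55 = 12.07
Average = 12.07 / 5 = 2.41 mm


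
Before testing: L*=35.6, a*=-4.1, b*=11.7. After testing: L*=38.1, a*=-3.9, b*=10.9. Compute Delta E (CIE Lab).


Delta E = 2.63

dL = 38.1 - 35.6 = 2.5
da = -3.9 - (-4.1) = 0.2
db = 10.9 - 11.7 = -0.8
dE = sqrt((2.5)^2 + (0.2)^2 + (-0.8)^2) = 2.63


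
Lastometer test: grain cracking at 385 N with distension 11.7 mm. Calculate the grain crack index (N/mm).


32.9 N/mm

Grain crack index = force / distension
Index = 385 / 11.7 = 32.9 N/mm


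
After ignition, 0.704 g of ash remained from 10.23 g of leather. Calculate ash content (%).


6.88%

Ash% = 0.704 / 10.23 x 100
Ash% = 6.88%


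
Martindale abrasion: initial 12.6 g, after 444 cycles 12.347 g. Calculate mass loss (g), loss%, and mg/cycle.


Loss = 12.6 - 12.347 = 0.253 g
Loss% = 0.253 / 12.6 x 100 = 2.01%
Rate = 0.253 / 444 x 1000 = 0.570 mg/cycle


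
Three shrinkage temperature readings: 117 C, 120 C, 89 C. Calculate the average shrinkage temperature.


108.7 C

Average = (117 + 120 + 89) / 3
Average = 326 / 3 = 108.7 C


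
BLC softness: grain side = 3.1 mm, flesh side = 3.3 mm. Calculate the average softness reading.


Average = (3.1 + 3.3) / 2
Average = 3.20 mm


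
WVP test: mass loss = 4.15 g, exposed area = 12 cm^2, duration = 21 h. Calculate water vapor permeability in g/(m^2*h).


164.68 g/(m^2*h)

WVP = mass_loss / (area x time) x 10000
WVP = 4.15 / (12 x 21) x 10000
WVP = 4.15 / 252 x 10000 = 164.68 g/(m^2*h)


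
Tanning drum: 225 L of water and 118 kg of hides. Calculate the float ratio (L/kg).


Float ratio = water / hide weight
Ratio = 225 / 118 = 1.9


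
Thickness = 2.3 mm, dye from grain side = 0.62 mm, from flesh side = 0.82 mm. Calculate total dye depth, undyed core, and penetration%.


Total dyed = 0.62 + 0.82 = 1.44 mm
Undyed core = 2.3 - 1.44 = 0.86 mm
Penetration = 1.44 / 2.3 x 100 = 62.6%


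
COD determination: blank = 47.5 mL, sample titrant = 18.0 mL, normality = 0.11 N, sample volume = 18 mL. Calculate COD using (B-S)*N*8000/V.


1442.2 mg/L

COD = (47.5 - 18.0) x 0.11 x 8000 / 18
COD = 29.5 x 0.11 x 8000 / 18
COD = 1442.2 mg/L


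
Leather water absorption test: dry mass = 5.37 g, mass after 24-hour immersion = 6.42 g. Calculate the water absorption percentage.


Water absorbed = 6.42 - 5.37 = 1.05 g
WA% = 1.05 / 5.37 x 100 = 19.6%


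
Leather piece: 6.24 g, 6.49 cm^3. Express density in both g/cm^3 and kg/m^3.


0.961 g/cm^3
961 kg/m^3


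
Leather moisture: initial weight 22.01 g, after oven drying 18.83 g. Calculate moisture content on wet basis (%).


14.4%

Moisture = 22.01 - 18.83 = 3.18 g
MC = 3.18 / 22.01 x 100 = 14.4%


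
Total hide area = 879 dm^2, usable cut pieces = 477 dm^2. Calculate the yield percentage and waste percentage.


Yield = 54.3%
Waste = 45.7%

Yield = 477 / 879 x 100 = 54.3%
Waste = 879 - 477 = 402 dm^2
Waste% = 100 - 54.3 = 45.7%


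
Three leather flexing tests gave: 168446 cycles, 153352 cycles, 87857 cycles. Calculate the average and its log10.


Average = (168446 + 153352 + 87857) / 3 = 136552 cycles
log10(136552) = 5.14


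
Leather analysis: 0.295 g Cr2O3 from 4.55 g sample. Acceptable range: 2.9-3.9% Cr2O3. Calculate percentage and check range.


Cr2O3 = 6.48%
Within range: No


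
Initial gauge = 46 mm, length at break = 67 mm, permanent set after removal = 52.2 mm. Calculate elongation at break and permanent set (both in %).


Elongation at break = (67 - 46) / 46 x 100 = 45.7%
Permanent set = (52.2 - 46) / 46 x 100 = 13.5%


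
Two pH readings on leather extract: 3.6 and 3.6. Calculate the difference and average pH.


Difference = |3.6 - 3.6| = 0.0
Average = (3.6 + 3.6) / 2 = 3.60


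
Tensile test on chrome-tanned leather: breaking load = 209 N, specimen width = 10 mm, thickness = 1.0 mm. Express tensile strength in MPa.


20.90 MPa


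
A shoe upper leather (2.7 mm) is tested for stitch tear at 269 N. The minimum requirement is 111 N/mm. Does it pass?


STS = 99.6 N/mm
Passes: No

STS = 269 / 2.7 = 99.6 N/mm
Minimum required: 111 N/mm
Passes: No


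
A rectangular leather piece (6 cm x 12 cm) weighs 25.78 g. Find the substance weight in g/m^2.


3580.6 g/m^2


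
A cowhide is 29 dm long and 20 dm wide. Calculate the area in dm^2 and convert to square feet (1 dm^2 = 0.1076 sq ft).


Area = 29 x 20 = 580 dm^2
Conversion: 580 x 0.1076 = 62.41 sq ft


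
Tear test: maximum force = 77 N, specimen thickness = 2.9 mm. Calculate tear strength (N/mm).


26.6 N/mm


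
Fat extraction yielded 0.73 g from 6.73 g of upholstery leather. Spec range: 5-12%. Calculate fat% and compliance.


Fat content = 10.8%
Compliant: Yes

Fat% = 0.73 / 6.73 x 100 = 10.8%
Spec range: 5-12%
Compliant: Yes


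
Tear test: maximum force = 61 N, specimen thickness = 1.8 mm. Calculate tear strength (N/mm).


Tear strength = force / thickness
Tear = 61 / 1.8 = 33.9 N/mm


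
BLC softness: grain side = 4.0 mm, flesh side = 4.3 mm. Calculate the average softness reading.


Average = (4.0 + 4.3) / 2
Average = 4.15 mm


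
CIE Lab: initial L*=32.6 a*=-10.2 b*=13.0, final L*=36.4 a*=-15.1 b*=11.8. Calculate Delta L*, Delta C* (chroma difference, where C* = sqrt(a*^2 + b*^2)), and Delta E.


Delta L* = 36.4 - 32.6 = 3.8
C1* = sqrt((-10.2)^2 + (13.0)^2) = 16.524
C2* = sqrt((-15.1)^2 + (11.8)^2) = 19.164
Delta C* = 19.164 - 16.524 = 2.64
Delta E = sqrt((3.8)^2 + (-4.9)^2 + (-1.2)^2) = 6.32


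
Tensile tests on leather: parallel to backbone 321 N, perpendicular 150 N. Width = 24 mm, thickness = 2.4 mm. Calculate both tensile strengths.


Area = 24 x 2.4 = 57.6 mm^2
TS (parallel) = 321 / 57.6 = 5.57 N/mm^2
TS (perpendicular) = 150 / 57.6 = 2.60 N/mm^2


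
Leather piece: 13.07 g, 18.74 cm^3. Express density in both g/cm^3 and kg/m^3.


0.697 g/cm^3
697 kg/m^3


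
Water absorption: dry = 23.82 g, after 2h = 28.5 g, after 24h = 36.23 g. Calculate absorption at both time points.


WA (2h) = (28.5 - 23.82) / 23.82 x 100 = 19.6%
WA (24h) = (36.23 - 23.82) / 23.82 x 100 = 52.1%


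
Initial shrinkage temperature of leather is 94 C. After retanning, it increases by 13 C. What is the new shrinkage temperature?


New Ts = 94 + 13 = 107 C


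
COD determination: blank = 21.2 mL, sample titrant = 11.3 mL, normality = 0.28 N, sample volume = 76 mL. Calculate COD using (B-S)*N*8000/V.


COD = (21.2 - 11.3) x 0.28 x 8000 / 76
COD = 9.9 x 0.28 x 8000 / 76
COD = 291.8 mg/L


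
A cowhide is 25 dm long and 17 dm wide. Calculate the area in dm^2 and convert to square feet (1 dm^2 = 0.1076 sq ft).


425 dm^2
45.73 sq ft


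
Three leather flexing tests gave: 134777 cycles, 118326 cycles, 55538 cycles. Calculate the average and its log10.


Average = 102880 cycles
log10 = 5.01


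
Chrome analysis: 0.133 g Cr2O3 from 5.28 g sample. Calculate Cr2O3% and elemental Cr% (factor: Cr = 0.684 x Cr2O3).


Cr2O3% = 0.133 / 5.28 x 100 = 2.52%
Cr% = 2.52 x 0.684 = 1.72%


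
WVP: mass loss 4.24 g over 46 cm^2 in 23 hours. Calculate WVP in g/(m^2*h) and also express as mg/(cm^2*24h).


WVP = 40.08 g/(m^2*h)
Daily rate = 96.18 mg/(cm^2*24h)


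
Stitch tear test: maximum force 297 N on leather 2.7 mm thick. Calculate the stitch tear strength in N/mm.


Stitch tear strength = force / thickness
STS = 297 / 2.7 = 110.0 N/mm


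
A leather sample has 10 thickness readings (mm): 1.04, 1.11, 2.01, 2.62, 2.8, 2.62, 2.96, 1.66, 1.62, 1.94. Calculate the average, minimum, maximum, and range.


Average = 2.04 mm
Min = 1.04 mm
Max = 2.96 mm
Range = 1.92 mm


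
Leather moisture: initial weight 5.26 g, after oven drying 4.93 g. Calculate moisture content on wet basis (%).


6.3%


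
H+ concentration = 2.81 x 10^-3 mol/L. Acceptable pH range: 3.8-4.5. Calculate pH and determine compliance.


pH = 2.55
Compliant: No

pH = -log10(2.81 x 10^-3) = 2.55
Range: 3.8 to 4.5
Compliant: No


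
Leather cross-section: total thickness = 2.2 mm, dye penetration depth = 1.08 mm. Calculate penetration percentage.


Penetration% = 1.08 / 2.2 x 100
Penetration = 49.1%


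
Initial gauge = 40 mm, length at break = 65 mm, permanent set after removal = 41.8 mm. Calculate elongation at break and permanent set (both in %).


Elongation at break = 62.5%
Permanent set = 4.5%

Elongation at break = (65 - 40) / 40 x 100 = 62.5%
Permanent set = (41.8 - 40) / 40 x 100 = 4.5%


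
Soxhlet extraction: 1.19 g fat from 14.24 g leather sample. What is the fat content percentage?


Fat content = 1.19 / 14.24 x 100
Fat = 8.4%


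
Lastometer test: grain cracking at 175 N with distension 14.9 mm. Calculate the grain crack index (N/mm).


11.7 N/mm


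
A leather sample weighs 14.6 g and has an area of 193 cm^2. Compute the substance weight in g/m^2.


Substance weight = mass / area x 10000
SW = 14.6 / 193 x 10000
SW = 756.5 g/m^2


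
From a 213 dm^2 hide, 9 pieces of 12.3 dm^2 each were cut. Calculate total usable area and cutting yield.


Usable area = 110.7 dm^2
Yield = 52.0%

Total usable = 9 x 12.3 = 110.7 dm^2
Yield = 110.7 / 213 x 100 = 52.0%


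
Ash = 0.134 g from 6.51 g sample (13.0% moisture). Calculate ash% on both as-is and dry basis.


As-is ash% = 0.134 / 6.51 x 100 = 2.06%
Dry mass = 6.51 x (100 - 13.0) / 100 = 5.6637 g
Dry-basis ash% = 0.134 / 5.6637 x 100 = 2.37%


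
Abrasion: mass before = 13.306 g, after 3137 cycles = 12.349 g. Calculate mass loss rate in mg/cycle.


0.305 mg/cycle

Mass loss = 13.306 - 12.349 = 0.957 g
Rate = 0.957 / 3137 x 1000 = 0.305 mg/cycle


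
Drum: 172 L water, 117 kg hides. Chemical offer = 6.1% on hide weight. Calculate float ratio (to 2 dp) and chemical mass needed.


Float ratio = 1.47
Chemical needed = 7.137 kg

Float ratio = 172 / 117 = 1.47
Chemical = 117 x 6.1 / 100 = 7.137 kg


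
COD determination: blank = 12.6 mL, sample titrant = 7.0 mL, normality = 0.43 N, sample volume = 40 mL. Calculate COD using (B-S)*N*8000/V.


COD = (12.6 - 7.0) x 0.43 x 8000 / 40
COD = 5.6 x 0.43 x 8000 / 40
COD = 481.6 mg/L


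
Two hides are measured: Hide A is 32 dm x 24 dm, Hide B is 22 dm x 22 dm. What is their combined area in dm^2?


Hide A area = 32 x 24 = 768 dm^2
Hide B area = 22 x 22 = 484 dm^2
Total = 768 + 484 = 1252 dm^2


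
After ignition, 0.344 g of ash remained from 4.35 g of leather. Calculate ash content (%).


Ash% = 0.344 / 4.35 x 100
Ash% = 7.91%


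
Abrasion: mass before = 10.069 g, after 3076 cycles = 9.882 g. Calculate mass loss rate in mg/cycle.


Mass loss = 10.069 - 9.882 = 0.187 g
Rate = 0.187 / 3076 x 1000 = 0.061 mg/cycle


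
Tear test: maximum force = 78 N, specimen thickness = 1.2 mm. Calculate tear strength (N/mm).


Tear strength = force / thickness
Tear = 78 / 1.2 = 65.0 N/mm


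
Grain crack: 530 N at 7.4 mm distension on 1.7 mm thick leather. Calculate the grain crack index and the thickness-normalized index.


Crack index = 530 / 7.4 = 71.6 N/mm
Normalized = 71.6 / 1.7 = 42.1 N/mm per mm


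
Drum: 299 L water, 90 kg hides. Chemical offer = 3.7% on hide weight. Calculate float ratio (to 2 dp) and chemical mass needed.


Float ratio = 3.32
Chemical needed = 3.33 kg


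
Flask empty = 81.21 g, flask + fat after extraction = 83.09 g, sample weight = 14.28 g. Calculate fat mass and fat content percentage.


Fat mass = 1.88 g
Fat content = 13.2%

Fat mass = 83.09 - 81.21 = 1.88 g
Fat% = 1.88 / 14.28 x 100 = 13.2%


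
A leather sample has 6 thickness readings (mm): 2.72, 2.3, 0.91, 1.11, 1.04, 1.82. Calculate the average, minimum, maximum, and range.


Average = 1.65 mm
Min = 0.91 mm
Max = 2.72 mm
Range = 1.81 mm

Sum = 9.90
Average = 9.90 / 6 = 1.65 mm
Minimum = 0.91 mm
Maximum = 2.72 mm
Range = 2.72 - 0.91 = 1.81 mm


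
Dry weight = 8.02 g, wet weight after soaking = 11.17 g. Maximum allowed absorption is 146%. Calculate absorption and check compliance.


Absorption = 39.3%
Compliant: Yes

WA = (11.17 - 8.02) / 8.02 x 100 = 39.3%
Maximum allowed: 146%
Compliant: Yes


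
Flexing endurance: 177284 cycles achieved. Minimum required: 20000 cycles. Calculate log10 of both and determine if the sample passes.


Achieved: log10 = 5.25
Required: log10 = 4.30
Passes: Yes

log10(177284) = 5.25
log10(20000) = 4.30
Passes: Yes


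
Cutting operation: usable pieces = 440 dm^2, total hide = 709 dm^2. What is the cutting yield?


Yield = usable / total x 100
Yield = 440 / 709 x 100 = 62.1%


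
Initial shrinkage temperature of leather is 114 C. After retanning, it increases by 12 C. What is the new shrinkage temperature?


New Ts = 114 + 12 = 126 C


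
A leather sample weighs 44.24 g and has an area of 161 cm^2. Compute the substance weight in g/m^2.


Substance weight = mass / area x 10000
SW = 44.24 / 161 x 10000
SW = 2747.8 g/m^2


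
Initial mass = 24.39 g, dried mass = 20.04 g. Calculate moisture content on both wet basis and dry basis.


Moisture lost = 24.39 - 20.04 = 4.35 g
Wet basis MC = 4.35 / 24.39 x 100 = 17.8%
Dry basis MC = 4.35 / 20.04 x 100 = 21.7%


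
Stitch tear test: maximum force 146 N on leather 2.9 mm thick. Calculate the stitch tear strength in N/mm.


50.3 N/mm

Stitch tear strength = force / thickness
STS = 146 / 2.9 = 50.3 N/mm


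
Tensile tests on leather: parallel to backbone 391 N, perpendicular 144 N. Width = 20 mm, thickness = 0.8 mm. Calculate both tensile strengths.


Parallel = 24.44 N/mm^2
Perpendicular = 9.00 N/mm^2


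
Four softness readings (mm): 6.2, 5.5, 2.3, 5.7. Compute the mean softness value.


4.93 mm

Sum = 6.2 + 5.5 + 2.3 + 5.7
Mean = 19.7 / 4 = 4.93 mm


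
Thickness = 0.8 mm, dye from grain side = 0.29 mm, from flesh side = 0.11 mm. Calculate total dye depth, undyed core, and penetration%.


Total dyed = 0.40 mm
Undyed core = 0.40 mm
Penetration = 50.0%


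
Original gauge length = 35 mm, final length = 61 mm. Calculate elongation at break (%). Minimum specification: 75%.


Elongation = 74.3%
Meets spec: No

Extension = 61 - 35 = 26 mm
Elongation = 26 / 35 x 100 = 74.3%
Minimum required: 75%
Meets specification: No


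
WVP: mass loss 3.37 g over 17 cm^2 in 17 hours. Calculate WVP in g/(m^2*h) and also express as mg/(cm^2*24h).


WVP = 3.37 / (17 x 17) x 10000 = 116.61 g/(m^2*h)
Mass loss in mg = 3.37 x 1000 = 3370 mg
Per cm^2 per 24h in mg: 3370 x 24 / (17 x 17) = 80880 / 289 = 279.86 mg/(cm^2*24h)


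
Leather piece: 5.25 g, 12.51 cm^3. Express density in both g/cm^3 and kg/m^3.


Density = 5.25 / 12.51 = 0.420 g/cm^3
Convert: 0.420 x 1000 = 420 kg/m^3


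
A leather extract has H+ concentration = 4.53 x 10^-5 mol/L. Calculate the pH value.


pH = 4.34

pH = -log10[H+]
pH = -log10(4.53 x 10^-5) = 4.34


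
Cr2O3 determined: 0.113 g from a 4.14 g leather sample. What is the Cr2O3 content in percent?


Cr2O3% = 0.113 / 4.14 x 100
Cr2O3% = 2.73%


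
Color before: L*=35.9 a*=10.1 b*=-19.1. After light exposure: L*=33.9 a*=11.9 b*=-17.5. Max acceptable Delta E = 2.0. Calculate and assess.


Delta E = 3.13
Passes: No

dL = -2.0, da = 1.8, db = 1.6
dE = sqrt((-2.0)^2 + (1.8)^2 + (1.6)^2) = 3.13
Max = 2.0
Passes: No


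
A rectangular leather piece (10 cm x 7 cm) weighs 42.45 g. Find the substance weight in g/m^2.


Area = 10 x 7 = 70 cm^2
SW = 42.45 / 70 x 10000 = 6064.3 g/m^2


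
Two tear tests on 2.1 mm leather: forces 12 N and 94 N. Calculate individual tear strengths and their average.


Tear 1 = 5.7 N/mm
Tear 2 = 44.8 N/mm
Average = 25.3 N/mm

Tear 1 = 12 / 2.1 = 5.7 N/mm
Tear 2 = 94 / 2.1 = 44.8 N/mm
Average = (5.7 + 44.8) / 2 = 25.3 N/mm


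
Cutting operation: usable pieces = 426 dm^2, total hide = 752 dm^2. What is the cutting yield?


Yield = usable / total x 100
Yield = 426 / 752 x 100 = 56.6%


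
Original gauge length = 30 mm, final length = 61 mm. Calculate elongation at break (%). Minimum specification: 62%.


Extension = 61 - 30 = 31 mm
Elongation = 31 / 30 x 100 = 103.3%
Minimum required: 62%
Meets specification: Yes


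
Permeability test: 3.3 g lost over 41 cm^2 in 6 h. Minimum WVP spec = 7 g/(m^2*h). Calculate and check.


WVP = 134.15 g/(m^2*h)
Meets specification: Yes

WVP = 3.3 / (41 x 6) x 10000 = 134.15 g/(m^2*h)
Minimum: 7 g/(m^2*h)
Meets spec: Yes


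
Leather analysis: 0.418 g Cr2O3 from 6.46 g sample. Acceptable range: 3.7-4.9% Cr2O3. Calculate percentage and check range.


Cr2O3% = 0.418 / 6.46 x 100 = 6.47%
Acceptable range: 3.7 to 4.9%
Within range: No


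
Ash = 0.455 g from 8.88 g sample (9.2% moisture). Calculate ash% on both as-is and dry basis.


As-is ash% = 0.455 / 8.88 x 100 = 5.12%
Dry mass = 8.88 x (100 - 9.2) / 100 = 8.06304 g
Dry-basis ash% = 0.455 / 8.06304 x 100 = 5.64%


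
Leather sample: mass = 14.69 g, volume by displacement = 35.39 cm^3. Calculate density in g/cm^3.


0.415 g/cm^3

Density = mass / volume
Density = 14.69 / 35.39 = 0.415 g/cm^3


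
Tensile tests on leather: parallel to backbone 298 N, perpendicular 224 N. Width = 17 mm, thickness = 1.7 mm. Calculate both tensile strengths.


Area = 17 x 1.7 = 28.9 mm^2
TS (parallel) = 298 / 28.9 = 10.31 N/mm^2
TS (perpendicular) = 224 / 28.9 = 7.75 N/mm^2


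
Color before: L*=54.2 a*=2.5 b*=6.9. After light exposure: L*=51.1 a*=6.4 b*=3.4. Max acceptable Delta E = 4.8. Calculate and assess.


dL = -3.1, da = 3.9, db = -3.5
dE = sqrt((-3.1)^2 + (3.9)^2 + (-3.5)^2) = 6.09
Max = 4.8
Passes: No


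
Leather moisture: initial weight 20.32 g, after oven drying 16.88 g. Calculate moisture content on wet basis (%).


Moisture = 20.32 - 16.88 = 3.44 g
MC = 3.44 / 20.32 x 100 = 16.9%


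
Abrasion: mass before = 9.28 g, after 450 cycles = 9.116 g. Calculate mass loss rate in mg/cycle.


0.364 mg/cycle


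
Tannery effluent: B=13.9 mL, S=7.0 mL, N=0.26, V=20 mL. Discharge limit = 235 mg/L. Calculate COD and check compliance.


COD = 717.6 mg/L
Compliant: No


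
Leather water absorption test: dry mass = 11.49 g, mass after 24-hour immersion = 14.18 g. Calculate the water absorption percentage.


Water absorbed = 14.18 - 11.49 = 2.69 g
WA% = 2.69 / 11.49 x 100 = 23.4%


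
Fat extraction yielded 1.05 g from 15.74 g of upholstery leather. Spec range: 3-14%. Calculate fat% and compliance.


Fat content = 6.7%
Compliant: Yes

Fat% = 1.05 / 15.74 x 100 = 6.7%
Spec range: 3-14%
Compliant: Yes


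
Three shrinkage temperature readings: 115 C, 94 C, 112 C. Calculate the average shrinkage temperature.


Average = (115 + 94 + 112) / 3
Average = 321 / 3 = 107.0 C


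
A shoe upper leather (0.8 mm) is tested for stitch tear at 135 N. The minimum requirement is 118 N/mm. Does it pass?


STS = 168.8 N/mm
Passes: Yes


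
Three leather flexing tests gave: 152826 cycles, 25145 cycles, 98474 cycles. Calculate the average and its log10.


Average = (152826 + 25145 + 98474) / 3 = 92148 cycles
log10(92148) = 4.96


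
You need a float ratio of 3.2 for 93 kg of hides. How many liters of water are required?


Water = hide weight x target ratio
Water = 93 x 3.2 = 297.6 L


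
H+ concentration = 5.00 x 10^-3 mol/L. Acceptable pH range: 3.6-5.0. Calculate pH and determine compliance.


pH = -log10(5.00 x 10^-3) = 2.30
Range: 3.6 to 5.0
Compliant: No


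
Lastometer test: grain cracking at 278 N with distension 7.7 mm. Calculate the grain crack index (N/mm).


Grain crack index = force / distension
Index = 278 / 7.7 = 36.1 N/mm


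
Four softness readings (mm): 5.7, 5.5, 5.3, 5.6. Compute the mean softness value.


5.53 mm

Sum = 5.7 + 5.5 + 5.3 + 5.6
Mean = 22.1 / 4 = 5.53 mm


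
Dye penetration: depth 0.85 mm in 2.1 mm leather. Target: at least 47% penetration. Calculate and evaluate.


Penetration = 0.85 / 2.1 x 100 = 40.5%
Target: 47%
Meets target: No


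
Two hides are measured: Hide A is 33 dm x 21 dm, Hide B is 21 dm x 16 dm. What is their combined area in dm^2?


1029 dm^2

Hide A area = 33 x 21 = 693 dm^2
Hide B area = 21 x 16 = 336 dm^2
Total = 693 + 336 = 1029 dm^2


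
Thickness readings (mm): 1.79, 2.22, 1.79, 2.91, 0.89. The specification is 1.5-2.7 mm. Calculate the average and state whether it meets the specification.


Average = 1.92 mm
Within specification: Yes


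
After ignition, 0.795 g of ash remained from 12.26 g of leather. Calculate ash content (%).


Ash% = 0.795 / 12.26 x 100
Ash% = 6.48%


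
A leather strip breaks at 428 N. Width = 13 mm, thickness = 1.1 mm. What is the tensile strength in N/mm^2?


29.93 N/mm^2


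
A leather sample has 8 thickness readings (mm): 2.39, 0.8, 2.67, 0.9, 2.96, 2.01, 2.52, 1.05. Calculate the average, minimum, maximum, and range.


Sum = 15.30
Average = 15.30 / 8 = 1.91 mm
Minimum = 0.8 mm
Maximum = 2.96 mm
Range = 2.96 - 0.8 = 2.16 mm


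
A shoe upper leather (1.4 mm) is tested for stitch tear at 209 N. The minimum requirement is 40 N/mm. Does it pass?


STS = 149.3 N/mm
Passes: Yes

STS = 209 / 1.4 = 149.3 N/mm
Minimum required: 40 N/mm
Passes: Yes


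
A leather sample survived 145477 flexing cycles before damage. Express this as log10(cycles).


log10(145477) = 5.16


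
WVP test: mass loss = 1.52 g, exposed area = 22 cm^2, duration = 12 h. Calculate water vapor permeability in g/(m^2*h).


57.58 g/(m^2*h)


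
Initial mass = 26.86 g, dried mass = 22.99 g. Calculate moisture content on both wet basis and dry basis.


Wet basis = 14.4%
Dry basis = 16.8%

Moisture lost = 26.86 - 22.99 = 3.87 g
Wet basis MC = 3.87 / 26.86 x 100 = 14.4%
Dry basis MC = 3.87 / 22.99 x 100 = 16.8%


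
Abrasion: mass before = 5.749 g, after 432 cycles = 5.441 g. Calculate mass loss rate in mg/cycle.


0.713 mg/cycle


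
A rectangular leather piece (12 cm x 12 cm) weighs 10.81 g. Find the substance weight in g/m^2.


750.7 g/m^2

Area = 12 x 12 = 144 cm^2
SW = 10.81 / 144 x 10000 = 750.7 g/m^2


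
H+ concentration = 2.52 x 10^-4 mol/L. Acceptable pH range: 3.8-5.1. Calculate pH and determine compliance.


pH = -log10(2.52 x 10^-4) = 3.60
Range: 3.8 to 5.1
Compliant: No


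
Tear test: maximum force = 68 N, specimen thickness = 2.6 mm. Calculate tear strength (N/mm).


26.2 N/mm

Tear strength = force / thickness
Tear = 68 / 2.6 = 26.2 N/mm


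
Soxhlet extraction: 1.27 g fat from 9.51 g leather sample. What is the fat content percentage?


13.4%

Fat content = 1.27 / 9.51 x 100
Fat = 13.4%


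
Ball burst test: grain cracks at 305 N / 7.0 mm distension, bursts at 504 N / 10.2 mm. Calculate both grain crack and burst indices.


Crack index = 43.6 N/mm
Burst index = 49.4 N/mm


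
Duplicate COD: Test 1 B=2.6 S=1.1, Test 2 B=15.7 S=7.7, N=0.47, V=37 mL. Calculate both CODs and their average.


COD1 = (2.6 - 1.1) x 0.47 x 8000 / 37 = 152.4 mg/L
COD2 = (15.7 - 7.7) x 0.47 x 8000 / 37 = 813.0 mg/L
Average = (152.4 + 813.0) / 2 = 482.7 mg/L


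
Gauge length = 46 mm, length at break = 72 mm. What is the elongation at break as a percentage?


Extension = 72 - 46 = 26 mm
Elongation = 26 / 46 x 100 = 56.5%


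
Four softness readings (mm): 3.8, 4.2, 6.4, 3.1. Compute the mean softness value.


4.38 mm

Sum = 3.8 + 4.2 + 6.4 + 3.1
Mean = 17.5 / 4 = 4.38 mm


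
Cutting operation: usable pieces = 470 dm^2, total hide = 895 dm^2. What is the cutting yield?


Yield = usable / total x 100
Yield = 470 / 895 x 100 = 52.5%


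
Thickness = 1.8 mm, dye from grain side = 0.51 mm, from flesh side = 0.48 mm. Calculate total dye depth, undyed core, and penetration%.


Total dyed = 0.51 + 0.48 = 0.99 mm
Undyed core = 1.8 - 0.99 = 0.81 mm
Penetration = 0.99 / 1.8 x 100 = 55.0%


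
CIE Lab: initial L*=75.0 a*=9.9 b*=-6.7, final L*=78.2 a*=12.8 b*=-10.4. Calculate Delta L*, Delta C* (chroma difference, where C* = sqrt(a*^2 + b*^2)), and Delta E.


Delta L* = 78.2 - 75.0 = 3.2
C1* = sqrt((9.9)^2 + (-6.7)^2) = 11.954
C2* = sqrt((12.8)^2 + (-10.4)^2) = 16.492
Delta C* = 16.492 - 11.954 = 4.54
Delta E = sqrt((3.2)^2 + (2.9)^2 + (-3.7)^2) = 5.69


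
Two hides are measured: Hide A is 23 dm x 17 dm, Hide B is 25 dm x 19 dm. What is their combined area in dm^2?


866 dm^2

Hide A area = 23 x 17 = 391 dm^2
Hide B area = 25 x 19 = 475 dm^2
Total = 391 + 475 = 866 dm^2


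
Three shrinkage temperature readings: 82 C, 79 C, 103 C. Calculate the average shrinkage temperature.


88.0 C

Average = (82 + 79 + 103) / 3
Average = 264 / 3 = 88.0 C


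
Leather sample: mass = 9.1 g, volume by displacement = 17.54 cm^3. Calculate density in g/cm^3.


Density = mass / volume
Density = 9.1 / 17.54 = 0.519 g/cm^3


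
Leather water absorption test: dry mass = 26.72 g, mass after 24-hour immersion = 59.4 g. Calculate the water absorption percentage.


122.3%

Water absorbed = 59.4 - 26.72 = 32.68 g
WA% = 32.68 / 26.72 x 100 = 122.3%


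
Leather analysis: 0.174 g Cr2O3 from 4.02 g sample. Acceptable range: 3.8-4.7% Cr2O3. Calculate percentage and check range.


Cr2O3 = 4.33%
Within range: Yes

Cr2O3% = 0.174 / 4.02 x 100 = 4.33%
Acceptable range: 3.8 to 4.7%
Within range: Yes


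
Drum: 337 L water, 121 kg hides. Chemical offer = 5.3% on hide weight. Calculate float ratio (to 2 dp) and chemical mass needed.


Float ratio = 337 / 121 = 2.79
Chemical = 121 x 5.3 / 100 = 6.413 kg


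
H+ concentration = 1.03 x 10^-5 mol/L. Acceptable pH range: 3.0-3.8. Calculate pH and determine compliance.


pH = -log10(1.03 x 10^-5) = 4.99
Range: 3.0 to 3.8
Compliant: No


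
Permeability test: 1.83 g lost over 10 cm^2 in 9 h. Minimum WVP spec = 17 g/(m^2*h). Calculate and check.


WVP = 1.83 / (10 x 9) x 10000 = 203.33 g/(m^2*h)
Minimum: 17 g/(m^2*h)
Meets spec: Yes


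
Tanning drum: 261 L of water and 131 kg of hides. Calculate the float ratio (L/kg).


Float ratio = water / hide weight
Ratio = 261 / 131 = 2.0


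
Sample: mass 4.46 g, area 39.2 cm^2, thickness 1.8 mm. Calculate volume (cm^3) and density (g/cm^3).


Thickness in cm = 1.8 / 10 = 0.18 cm
Volume = 39.2 x 0.18 = 7.056 cm^3
Density = 4.46 / 7.056 = 0.632 g/cm^3
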